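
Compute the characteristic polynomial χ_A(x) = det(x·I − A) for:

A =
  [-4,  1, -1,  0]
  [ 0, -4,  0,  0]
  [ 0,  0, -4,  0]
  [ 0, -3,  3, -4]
x^4 + 16*x^3 + 96*x^2 + 256*x + 256

Expanding det(x·I − A) (e.g. by cofactor expansion or by noting that A is similar to its Jordan form J, which has the same characteristic polynomial as A) gives
  χ_A(x) = x^4 + 16*x^3 + 96*x^2 + 256*x + 256
which factors as (x + 4)^4. The eigenvalues (with algebraic multiplicities) are λ = -4 with multiplicity 4.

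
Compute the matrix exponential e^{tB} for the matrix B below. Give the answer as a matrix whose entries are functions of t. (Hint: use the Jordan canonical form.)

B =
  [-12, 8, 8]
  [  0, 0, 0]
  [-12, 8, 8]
e^{tB} =
  [-2 + 3*exp(-4*t), 2 - 2*exp(-4*t), 2 - 2*exp(-4*t)]
  [0, 1, 0]
  [-3 + 3*exp(-4*t), 2 - 2*exp(-4*t), 3 - 2*exp(-4*t)]

Strategy: write B = P · J · P⁻¹ where J is a Jordan canonical form, so e^{tB} = P · e^{tJ} · P⁻¹, and e^{tJ} can be computed block-by-block.

B has Jordan form
J =
  [-4, 0, 0]
  [ 0, 0, 0]
  [ 0, 0, 0]
(up to reordering of blocks).

Per-block formulas:
  For a 1×1 block at λ = -4: exp(t · [-4]) = [e^(-4t)].
  For a 1×1 block at λ = 0: exp(t · [0]) = [e^(0t)].

After assembling e^{tJ} and conjugating by P, we get:

e^{tB} =
  [-2 + 3*exp(-4*t), 2 - 2*exp(-4*t), 2 - 2*exp(-4*t)]
  [0, 1, 0]
  [-3 + 3*exp(-4*t), 2 - 2*exp(-4*t), 3 - 2*exp(-4*t)]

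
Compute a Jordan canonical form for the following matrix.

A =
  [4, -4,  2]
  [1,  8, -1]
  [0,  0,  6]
J_2(6) ⊕ J_1(6)

The characteristic polynomial is
  det(x·I − A) = x^3 - 18*x^2 + 108*x - 216 = (x - 6)^3

Eigenvalues and multiplicities (the geometric multiplicity of λ is n − rank(A − λI), which equals the number of Jordan blocks for λ):
  λ = 6: algebraic multiplicity = 3, geometric multiplicity = 2

Determining the block sizes for each eigenvalue:
  λ = 6: 2 blocks summing to 3 forces exactly one block of size 2 and the rest size 1 → block sizes [2, 1]

Assembling the blocks gives a Jordan form
J =
  [6, 1, 0]
  [0, 6, 0]
  [0, 0, 6]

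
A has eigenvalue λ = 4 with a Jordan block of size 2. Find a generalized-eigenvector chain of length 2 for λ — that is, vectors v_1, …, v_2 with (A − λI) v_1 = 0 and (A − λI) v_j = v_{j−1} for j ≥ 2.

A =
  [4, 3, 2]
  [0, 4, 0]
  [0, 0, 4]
A Jordan chain for λ = 4 of length 2:
v_1 = (3, 0, 0)ᵀ
v_2 = (0, 1, 0)ᵀ

Let N = A − (4)·I. We want v_2 with N^2 v_2 = 0 but N^1 v_2 ≠ 0; then v_{j-1} := N · v_j for j = 2, …, 2.

Pick v_2 = (0, 1, 0)ᵀ.
Then v_1 = N · v_2 = (3, 0, 0)ᵀ.

Sanity check: (A − (4)·I) v_1 = (0, 0, 0)ᵀ = 0. ✓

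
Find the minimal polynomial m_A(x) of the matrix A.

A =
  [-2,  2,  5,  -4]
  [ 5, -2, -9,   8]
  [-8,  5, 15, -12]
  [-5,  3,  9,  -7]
x^3 - 3*x^2 + 3*x - 1

The characteristic polynomial is χ_A(x) = (x - 1)^4, so the eigenvalues are known. The minimal polynomial is
  m_A(x) = Π_λ (x − λ)^{k_λ}
where k_λ is the size of the *largest* Jordan block for λ (equivalently, the smallest k with (A − λI)^k v = 0 for every generalised eigenvector v of λ).

  λ = 1: largest Jordan block has size 3, contributing (x − 1)^3

So m_A(x) = (x - 1)^3 = x^3 - 3*x^2 + 3*x - 1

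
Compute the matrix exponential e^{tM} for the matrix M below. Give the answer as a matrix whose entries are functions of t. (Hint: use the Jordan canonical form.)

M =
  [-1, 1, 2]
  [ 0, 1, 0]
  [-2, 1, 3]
e^{tM} =
  [-2*t*exp(t) + exp(t), t*exp(t), 2*t*exp(t)]
  [0, exp(t), 0]
  [-2*t*exp(t), t*exp(t), 2*t*exp(t) + exp(t)]

Strategy: write M = P · J · P⁻¹ where J is a Jordan canonical form, so e^{tM} = P · e^{tJ} · P⁻¹, and e^{tJ} can be computed block-by-block.

M has Jordan form
J =
  [1, 1, 0]
  [0, 1, 0]
  [0, 0, 1]
(up to reordering of blocks).

Per-block formulas:
  For a 2×2 Jordan block J_2(1): exp(t · J_2(1)) = e^(1t)·(I + t·N), where N is the 2×2 nilpotent shift.
  For a 1×1 block at λ = 1: exp(t · [1]) = [e^(1t)].

After assembling e^{tJ} and conjugating by P, we get:

e^{tM} =
  [-2*t*exp(t) + exp(t), t*exp(t), 2*t*exp(t)]
  [0, exp(t), 0]
  [-2*t*exp(t), t*exp(t), 2*t*exp(t) + exp(t)]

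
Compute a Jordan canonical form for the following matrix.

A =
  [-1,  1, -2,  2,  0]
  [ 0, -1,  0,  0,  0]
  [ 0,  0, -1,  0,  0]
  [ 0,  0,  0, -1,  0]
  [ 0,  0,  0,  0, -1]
J_2(-1) ⊕ J_1(-1) ⊕ J_1(-1) ⊕ J_1(-1)

The characteristic polynomial is
  det(x·I − A) = x^5 + 5*x^4 + 10*x^3 + 10*x^2 + 5*x + 1 = (x + 1)^5

Eigenvalues and multiplicities (the geometric multiplicity of λ is n − rank(A − λI), which equals the number of Jordan blocks for λ):
  λ = -1: algebraic multiplicity = 5, geometric multiplicity = 4

Determining the block sizes for each eigenvalue:
  λ = -1: 4 blocks summing to 5 forces exactly one block of size 2 and the rest size 1 → block sizes [2, 1, 1, 1]

Assembling the blocks gives a Jordan form
J =
  [-1,  1,  0,  0,  0]
  [ 0, -1,  0,  0,  0]
  [ 0,  0, -1,  0,  0]
  [ 0,  0,  0, -1,  0]
  [ 0,  0,  0,  0, -1]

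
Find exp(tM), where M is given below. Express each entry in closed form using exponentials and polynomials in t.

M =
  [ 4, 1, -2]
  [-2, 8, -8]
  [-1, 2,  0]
e^{tM} =
  [exp(4*t), t*exp(4*t), -2*t*exp(4*t)]
  [-2*t*exp(4*t), -t^2*exp(4*t) + 4*t*exp(4*t) + exp(4*t), 2*t^2*exp(4*t) - 8*t*exp(4*t)]
  [-t*exp(4*t), -t^2*exp(4*t)/2 + 2*t*exp(4*t), t^2*exp(4*t) - 4*t*exp(4*t) + exp(4*t)]

Strategy: write M = P · J · P⁻¹ where J is a Jordan canonical form, so e^{tM} = P · e^{tJ} · P⁻¹, and e^{tJ} can be computed block-by-block.

M has Jordan form
J =
  [4, 1, 0]
  [0, 4, 1]
  [0, 0, 4]
(up to reordering of blocks).

Per-block formulas:
  For a 3×3 Jordan block J_3(4): exp(t · J_3(4)) = e^(4t)·(I + t·N + (t^2/2)·N^2), where N is the 3×3 nilpotent shift.

After assembling e^{tJ} and conjugating by P, we get:

e^{tM} =
  [exp(4*t), t*exp(4*t), -2*t*exp(4*t)]
  [-2*t*exp(4*t), -t^2*exp(4*t) + 4*t*exp(4*t) + exp(4*t), 2*t^2*exp(4*t) - 8*t*exp(4*t)]
  [-t*exp(4*t), -t^2*exp(4*t)/2 + 2*t*exp(4*t), t^2*exp(4*t) - 4*t*exp(4*t) + exp(4*t)]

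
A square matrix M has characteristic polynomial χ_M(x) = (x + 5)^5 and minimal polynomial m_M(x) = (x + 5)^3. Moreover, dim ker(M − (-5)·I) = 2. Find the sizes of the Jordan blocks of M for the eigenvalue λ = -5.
Block sizes for λ = -5: [3, 2]

Step 1 — from the characteristic polynomial, algebraic multiplicity of λ = -5 is 5. From dim ker(M − (-5)·I) = 2, there are exactly 2 Jordan blocks for λ = -5.
Step 2 — from the minimal polynomial, the factor (x + 5)^3 tells us the largest block for λ = -5 has size 3.
Step 3 — with total size 5, 2 blocks, and largest block 3, the block sizes (in nonincreasing order) are [3, 2].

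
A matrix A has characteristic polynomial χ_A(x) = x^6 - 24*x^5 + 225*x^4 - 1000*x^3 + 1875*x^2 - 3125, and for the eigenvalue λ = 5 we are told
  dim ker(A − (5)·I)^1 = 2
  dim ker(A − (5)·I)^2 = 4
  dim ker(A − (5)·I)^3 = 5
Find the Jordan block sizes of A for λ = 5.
Block sizes for λ = 5: [3, 2]

From the dimensions of kernels of powers, the number of Jordan blocks of size at least j is d_j − d_{j−1} where d_j = dim ker(N^j) (with d_0 = 0). Computing the differences gives [2, 2, 1].
The number of blocks of size exactly k is (#blocks of size ≥ k) − (#blocks of size ≥ k + 1), so the partition is: 1 block(s) of size 2, 1 block(s) of size 3.
In nonincreasing order the block sizes are [3, 2].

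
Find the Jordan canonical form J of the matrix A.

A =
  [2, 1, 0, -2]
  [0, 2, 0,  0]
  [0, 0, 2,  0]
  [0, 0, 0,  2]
J_2(2) ⊕ J_1(2) ⊕ J_1(2)

The characteristic polynomial is
  det(x·I − A) = x^4 - 8*x^3 + 24*x^2 - 32*x + 16 = (x - 2)^4

Eigenvalues and multiplicities (the geometric multiplicity of λ is n − rank(A − λI), which equals the number of Jordan blocks for λ):
  λ = 2: algebraic multiplicity = 4, geometric multiplicity = 3

Determining the block sizes for each eigenvalue:
  λ = 2: 3 blocks summing to 4 forces exactly one block of size 2 and the rest size 1 → block sizes [2, 1, 1]

Assembling the blocks gives a Jordan form
J =
  [2, 1, 0, 0]
  [0, 2, 0, 0]
  [0, 0, 2, 0]
  [0, 0, 0, 2]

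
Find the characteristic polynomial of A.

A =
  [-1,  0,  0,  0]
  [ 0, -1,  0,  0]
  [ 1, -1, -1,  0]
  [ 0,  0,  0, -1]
x^4 + 4*x^3 + 6*x^2 + 4*x + 1

Expanding det(x·I − A) (e.g. by cofactor expansion or by noting that A is similar to its Jordan form J, which has the same characteristic polynomial as A) gives
  χ_A(x) = x^4 + 4*x^3 + 6*x^2 + 4*x + 1
which factors as (x + 1)^4. The eigenvalues (with algebraic multiplicities) are λ = -1 with multiplicity 4.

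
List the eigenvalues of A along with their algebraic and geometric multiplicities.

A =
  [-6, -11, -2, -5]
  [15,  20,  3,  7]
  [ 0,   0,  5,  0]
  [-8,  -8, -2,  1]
λ = 5: alg = 4, geom = 2

Step 1 — factor the characteristic polynomial to read off the algebraic multiplicities:
  χ_A(x) = (x - 5)^4

Step 2 — compute geometric multiplicities via the rank-nullity identity g(λ) = n − rank(A − λI):
  rank(A − (5)·I) = 2, so dim ker(A − (5)·I) = n − 2 = 2

Summary:
  λ = 5: algebraic multiplicity = 4, geometric multiplicity = 2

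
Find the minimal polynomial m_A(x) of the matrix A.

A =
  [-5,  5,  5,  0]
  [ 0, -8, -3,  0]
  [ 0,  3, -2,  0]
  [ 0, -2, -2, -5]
x^2 + 10*x + 25

The characteristic polynomial is χ_A(x) = (x + 5)^4, so the eigenvalues are known. The minimal polynomial is
  m_A(x) = Π_λ (x − λ)^{k_λ}
where k_λ is the size of the *largest* Jordan block for λ (equivalently, the smallest k with (A − λI)^k v = 0 for every generalised eigenvector v of λ).

  λ = -5: largest Jordan block has size 2, contributing (x + 5)^2

So m_A(x) = (x + 5)^2 = x^2 + 10*x + 25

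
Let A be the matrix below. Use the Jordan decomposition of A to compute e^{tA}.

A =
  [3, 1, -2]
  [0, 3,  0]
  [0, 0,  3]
e^{tA} =
  [exp(3*t), t*exp(3*t), -2*t*exp(3*t)]
  [0, exp(3*t), 0]
  [0, 0, exp(3*t)]

Strategy: write A = P · J · P⁻¹ where J is a Jordan canonical form, so e^{tA} = P · e^{tJ} · P⁻¹, and e^{tJ} can be computed block-by-block.

A has Jordan form
J =
  [3, 1, 0]
  [0, 3, 0]
  [0, 0, 3]
(up to reordering of blocks).

Per-block formulas:
  For a 1×1 block at λ = 3: exp(t · [3]) = [e^(3t)].
  For a 2×2 Jordan block J_2(3): exp(t · J_2(3)) = e^(3t)·(I + t·N), where N is the 2×2 nilpotent shift.

After assembling e^{tJ} and conjugating by P, we get:

e^{tA} =
  [exp(3*t), t*exp(3*t), -2*t*exp(3*t)]
  [0, exp(3*t), 0]
  [0, 0, exp(3*t)]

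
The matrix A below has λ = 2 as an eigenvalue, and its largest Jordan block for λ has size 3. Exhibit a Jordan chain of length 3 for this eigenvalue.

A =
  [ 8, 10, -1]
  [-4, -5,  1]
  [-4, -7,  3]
A Jordan chain for λ = 2 of length 3:
v_1 = (-3, 2, 2)ᵀ
v_2 = (10, -7, -7)ᵀ
v_3 = (0, 1, 0)ᵀ

Let N = A − (2)·I. We want v_3 with N^3 v_3 = 0 but N^2 v_3 ≠ 0; then v_{j-1} := N · v_j for j = 3, …, 2.

Pick v_3 = (0, 1, 0)ᵀ.
Then v_2 = N · v_3 = (10, -7, -7)ᵀ.
Then v_1 = N · v_2 = (-3, 2, 2)ᵀ.

Sanity check: (A − (2)·I) v_1 = (0, 0, 0)ᵀ = 0. ✓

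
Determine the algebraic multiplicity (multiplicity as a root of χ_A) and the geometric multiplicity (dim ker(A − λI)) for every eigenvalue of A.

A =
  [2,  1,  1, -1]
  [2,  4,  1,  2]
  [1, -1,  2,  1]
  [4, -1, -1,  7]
λ = 3: alg = 3, geom = 2; λ = 6: alg = 1, geom = 1

Step 1 — factor the characteristic polynomial to read off the algebraic multiplicities:
  χ_A(x) = (x - 6)*(x - 3)^3

Step 2 — compute geometric multiplicities via the rank-nullity identity g(λ) = n − rank(A − λI):
  rank(A − (3)·I) = 2, so dim ker(A − (3)·I) = n − 2 = 2
  rank(A − (6)·I) = 3, so dim ker(A − (6)·I) = n − 3 = 1

Summary:
  λ = 3: algebraic multiplicity = 3, geometric multiplicity = 2
  λ = 6: algebraic multiplicity = 1, geometric multiplicity = 1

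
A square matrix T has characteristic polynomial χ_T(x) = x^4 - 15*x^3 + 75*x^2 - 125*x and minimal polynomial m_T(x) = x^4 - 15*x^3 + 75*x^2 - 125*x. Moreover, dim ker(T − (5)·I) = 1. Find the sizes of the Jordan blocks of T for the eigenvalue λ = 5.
Block sizes for λ = 5: [3]

Step 1 — from the characteristic polynomial, algebraic multiplicity of λ = 5 is 3. From dim ker(T − (5)·I) = 1, there are exactly 1 Jordan blocks for λ = 5.
Step 2 — from the minimal polynomial, the factor (x − 5)^3 tells us the largest block for λ = 5 has size 3.
Step 3 — with total size 3, 1 blocks, and largest block 3, the block sizes (in nonincreasing order) are [3].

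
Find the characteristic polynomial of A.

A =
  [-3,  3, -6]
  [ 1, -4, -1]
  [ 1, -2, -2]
x^3 + 9*x^2 + 27*x + 27

Expanding det(x·I − A) (e.g. by cofactor expansion or by noting that A is similar to its Jordan form J, which has the same characteristic polynomial as A) gives
  χ_A(x) = x^3 + 9*x^2 + 27*x + 27
which factors as (x + 3)^3. The eigenvalues (with algebraic multiplicities) are λ = -3 with multiplicity 3.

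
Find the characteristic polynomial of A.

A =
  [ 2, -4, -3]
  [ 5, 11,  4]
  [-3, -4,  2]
x^3 - 15*x^2 + 75*x - 125

Expanding det(x·I − A) (e.g. by cofactor expansion or by noting that A is similar to its Jordan form J, which has the same characteristic polynomial as A) gives
  χ_A(x) = x^3 - 15*x^2 + 75*x - 125
which factors as (x - 5)^3. The eigenvalues (with algebraic multiplicities) are λ = 5 with multiplicity 3.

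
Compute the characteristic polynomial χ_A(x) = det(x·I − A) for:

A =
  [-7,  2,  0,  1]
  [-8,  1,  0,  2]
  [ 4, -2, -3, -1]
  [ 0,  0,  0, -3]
x^4 + 12*x^3 + 54*x^2 + 108*x + 81

Expanding det(x·I − A) (e.g. by cofactor expansion or by noting that A is similar to its Jordan form J, which has the same characteristic polynomial as A) gives
  χ_A(x) = x^4 + 12*x^3 + 54*x^2 + 108*x + 81
which factors as (x + 3)^4. The eigenvalues (with algebraic multiplicities) are λ = -3 with multiplicity 4.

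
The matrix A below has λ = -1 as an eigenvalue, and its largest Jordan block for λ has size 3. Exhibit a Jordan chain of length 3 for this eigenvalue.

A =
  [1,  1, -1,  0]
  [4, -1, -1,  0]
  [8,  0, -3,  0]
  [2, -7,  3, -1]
A Jordan chain for λ = -1 of length 3:
v_1 = (2, 4, 8, 2)ᵀ
v_2 = (1, 0, 0, -7)ᵀ
v_3 = (0, 1, 0, 0)ᵀ

Let N = A − (-1)·I. We want v_3 with N^3 v_3 = 0 but N^2 v_3 ≠ 0; then v_{j-1} := N · v_j for j = 3, …, 2.

Pick v_3 = (0, 1, 0, 0)ᵀ.
Then v_2 = N · v_3 = (1, 0, 0, -7)ᵀ.
Then v_1 = N · v_2 = (2, 4, 8, 2)ᵀ.

Sanity check: (A − (-1)·I) v_1 = (0, 0, 0, 0)ᵀ = 0. ✓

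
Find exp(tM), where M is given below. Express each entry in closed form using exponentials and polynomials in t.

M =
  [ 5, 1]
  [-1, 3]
e^{tM} =
  [t*exp(4*t) + exp(4*t), t*exp(4*t)]
  [-t*exp(4*t), -t*exp(4*t) + exp(4*t)]

Strategy: write M = P · J · P⁻¹ where J is a Jordan canonical form, so e^{tM} = P · e^{tJ} · P⁻¹, and e^{tJ} can be computed block-by-block.

M has Jordan form
J =
  [4, 1]
  [0, 4]
(up to reordering of blocks).

Per-block formulas:
  For a 2×2 Jordan block J_2(4): exp(t · J_2(4)) = e^(4t)·(I + t·N), where N is the 2×2 nilpotent shift.

After assembling e^{tJ} and conjugating by P, we get:

e^{tM} =
  [t*exp(4*t) + exp(4*t), t*exp(4*t)]
  [-t*exp(4*t), -t*exp(4*t) + exp(4*t)]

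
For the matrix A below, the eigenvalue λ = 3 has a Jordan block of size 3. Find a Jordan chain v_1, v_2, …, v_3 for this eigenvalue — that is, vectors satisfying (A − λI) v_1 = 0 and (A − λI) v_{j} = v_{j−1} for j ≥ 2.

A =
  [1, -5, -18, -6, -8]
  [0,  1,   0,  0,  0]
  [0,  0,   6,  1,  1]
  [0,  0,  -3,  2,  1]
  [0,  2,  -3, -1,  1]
A Jordan chain for λ = 3 of length 3:
v_1 = (0, 0, -3, 9, 0)ᵀ
v_2 = (6, 0, -3, 3, 3)ᵀ
v_3 = (6, 0, -1, 0, 0)ᵀ

Let N = A − (3)·I. We want v_3 with N^3 v_3 = 0 but N^2 v_3 ≠ 0; then v_{j-1} := N · v_j for j = 3, …, 2.

Pick v_3 = (6, 0, -1, 0, 0)ᵀ.
Then v_2 = N · v_3 = (6, 0, -3, 3, 3)ᵀ.
Then v_1 = N · v_2 = (0, 0, -3, 9, 0)ᵀ.

Sanity check: (A − (3)·I) v_1 = (0, 0, 0, 0, 0)ᵀ = 0. ✓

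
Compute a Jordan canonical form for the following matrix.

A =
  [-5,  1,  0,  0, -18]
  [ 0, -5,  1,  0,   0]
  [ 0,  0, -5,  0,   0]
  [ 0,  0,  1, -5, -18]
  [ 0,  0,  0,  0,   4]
J_3(-5) ⊕ J_1(-5) ⊕ J_1(4)

The characteristic polynomial is
  det(x·I − A) = x^5 + 16*x^4 + 70*x^3 - 100*x^2 - 1375*x - 2500 = (x - 4)*(x + 5)^4

Eigenvalues and multiplicities (the geometric multiplicity of λ is n − rank(A − λI), which equals the number of Jordan blocks for λ):
  λ = -5: algebraic multiplicity = 4, geometric multiplicity = 2
  λ = 4: algebraic multiplicity = 1, geometric multiplicity = 1

Determining the block sizes for each eigenvalue:
  λ = -5: with am = 4 and gm = 2, the partition is not yet determined (e.g. several partitions of 4 into 2 parts exist). Let N = A − (-5)·I. Computing rank(N^1) = 3, rank(N^2) = 2, rank(N^3) = 1; the number of blocks of size ≥ j is rank(N^{j−1}) − rank(N^j), giving [2, 1, 1]. So we have 1 block(s) of size 3, 1 block(s) of size 1 → block sizes [3, 1]
  λ = 4: one block (gm = 1), so the single block has size am = 1 → block sizes [1]

Assembling the blocks gives a Jordan form
J =
  [-5,  1,  0,  0, 0]
  [ 0, -5,  1,  0, 0]
  [ 0,  0, -5,  0, 0]
  [ 0,  0,  0, -5, 0]
  [ 0,  0,  0,  0, 4]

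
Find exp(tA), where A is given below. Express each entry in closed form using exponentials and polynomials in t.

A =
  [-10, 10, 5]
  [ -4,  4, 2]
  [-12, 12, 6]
e^{tA} =
  [1 - 10*t, 10*t, 5*t]
  [-4*t, 4*t + 1, 2*t]
  [-12*t, 12*t, 6*t + 1]

Strategy: write A = P · J · P⁻¹ where J is a Jordan canonical form, so e^{tA} = P · e^{tJ} · P⁻¹, and e^{tJ} can be computed block-by-block.

A has Jordan form
J =
  [0, 1, 0]
  [0, 0, 0]
  [0, 0, 0]
(up to reordering of blocks).

Per-block formulas:
  For a 2×2 Jordan block J_2(0): exp(t · J_2(0)) = e^(0t)·(I + t·N), where N is the 2×2 nilpotent shift.
  For a 1×1 block at λ = 0: exp(t · [0]) = [e^(0t)].

After assembling e^{tJ} and conjugating by P, we get:

e^{tA} =
  [1 - 10*t, 10*t, 5*t]
  [-4*t, 4*t + 1, 2*t]
  [-12*t, 12*t, 6*t + 1]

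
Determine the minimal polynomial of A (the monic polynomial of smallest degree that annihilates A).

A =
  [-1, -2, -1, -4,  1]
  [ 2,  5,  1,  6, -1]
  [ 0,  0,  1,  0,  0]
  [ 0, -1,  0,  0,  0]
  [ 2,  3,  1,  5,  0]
x^3 - 3*x^2 + 3*x - 1

The characteristic polynomial is χ_A(x) = (x - 1)^5, so the eigenvalues are known. The minimal polynomial is
  m_A(x) = Π_λ (x − λ)^{k_λ}
where k_λ is the size of the *largest* Jordan block for λ (equivalently, the smallest k with (A − λI)^k v = 0 for every generalised eigenvector v of λ).

  λ = 1: largest Jordan block has size 3, contributing (x − 1)^3

So m_A(x) = (x - 1)^3 = x^3 - 3*x^2 + 3*x - 1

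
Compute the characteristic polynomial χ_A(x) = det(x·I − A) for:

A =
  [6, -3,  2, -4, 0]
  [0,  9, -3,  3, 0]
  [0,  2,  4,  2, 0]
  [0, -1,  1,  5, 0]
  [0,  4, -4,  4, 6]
x^5 - 30*x^4 + 360*x^3 - 2160*x^2 + 6480*x - 7776

Expanding det(x·I − A) (e.g. by cofactor expansion or by noting that A is similar to its Jordan form J, which has the same characteristic polynomial as A) gives
  χ_A(x) = x^5 - 30*x^4 + 360*x^3 - 2160*x^2 + 6480*x - 7776
which factors as (x - 6)^5. The eigenvalues (with algebraic multiplicities) are λ = 6 with multiplicity 5.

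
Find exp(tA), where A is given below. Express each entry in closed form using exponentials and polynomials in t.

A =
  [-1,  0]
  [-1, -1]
e^{tA} =
  [exp(-t), 0]
  [-t*exp(-t), exp(-t)]

Strategy: write A = P · J · P⁻¹ where J is a Jordan canonical form, so e^{tA} = P · e^{tJ} · P⁻¹, and e^{tJ} can be computed block-by-block.

A has Jordan form
J =
  [-1,  1]
  [ 0, -1]
(up to reordering of blocks).

Per-block formulas:
  For a 2×2 Jordan block J_2(-1): exp(t · J_2(-1)) = e^(-1t)·(I + t·N), where N is the 2×2 nilpotent shift.

After assembling e^{tJ} and conjugating by P, we get:

e^{tA} =
  [exp(-t), 0]
  [-t*exp(-t), exp(-t)]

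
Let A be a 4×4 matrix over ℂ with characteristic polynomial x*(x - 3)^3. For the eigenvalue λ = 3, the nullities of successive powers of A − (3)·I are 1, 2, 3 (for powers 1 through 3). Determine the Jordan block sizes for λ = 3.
Block sizes for λ = 3: [3]

From the dimensions of kernels of powers, the number of Jordan blocks of size at least j is d_j − d_{j−1} where d_j = dim ker(N^j) (with d_0 = 0). Computing the differences gives [1, 1, 1].
The number of blocks of size exactly k is (#blocks of size ≥ k) − (#blocks of size ≥ k + 1), so the partition is: 1 block(s) of size 3.
In nonincreasing order the block sizes are [3].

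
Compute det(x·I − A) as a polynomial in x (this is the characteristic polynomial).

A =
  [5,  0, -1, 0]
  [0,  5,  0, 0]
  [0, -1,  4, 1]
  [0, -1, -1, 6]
x^4 - 20*x^3 + 150*x^2 - 500*x + 625

Expanding det(x·I − A) (e.g. by cofactor expansion or by noting that A is similar to its Jordan form J, which has the same characteristic polynomial as A) gives
  χ_A(x) = x^4 - 20*x^3 + 150*x^2 - 500*x + 625
which factors as (x - 5)^4. The eigenvalues (with algebraic multiplicities) are λ = 5 with multiplicity 4.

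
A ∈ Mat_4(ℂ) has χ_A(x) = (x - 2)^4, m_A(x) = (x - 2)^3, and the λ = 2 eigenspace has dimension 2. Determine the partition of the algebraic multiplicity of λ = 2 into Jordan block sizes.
Block sizes for λ = 2: [3, 1]

Step 1 — from the characteristic polynomial, algebraic multiplicity of λ = 2 is 4. From dim ker(A − (2)·I) = 2, there are exactly 2 Jordan blocks for λ = 2.
Step 2 — from the minimal polynomial, the factor (x − 2)^3 tells us the largest block for λ = 2 has size 3.
Step 3 — with total size 4, 2 blocks, and largest block 3, the block sizes (in nonincreasing order) are [3, 1].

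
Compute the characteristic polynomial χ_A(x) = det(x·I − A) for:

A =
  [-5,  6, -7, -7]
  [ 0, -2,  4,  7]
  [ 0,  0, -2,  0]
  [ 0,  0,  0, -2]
x^4 + 11*x^3 + 42*x^2 + 68*x + 40

Expanding det(x·I − A) (e.g. by cofactor expansion or by noting that A is similar to its Jordan form J, which has the same characteristic polynomial as A) gives
  χ_A(x) = x^4 + 11*x^3 + 42*x^2 + 68*x + 40
which factors as (x + 2)^3*(x + 5). The eigenvalues (with algebraic multiplicities) are λ = -5 with multiplicity 1, λ = -2 with multiplicity 3.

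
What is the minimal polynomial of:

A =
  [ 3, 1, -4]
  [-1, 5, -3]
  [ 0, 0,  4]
x^3 - 12*x^2 + 48*x - 64

The characteristic polynomial is χ_A(x) = (x - 4)^3, so the eigenvalues are known. The minimal polynomial is
  m_A(x) = Π_λ (x − λ)^{k_λ}
where k_λ is the size of the *largest* Jordan block for λ (equivalently, the smallest k with (A − λI)^k v = 0 for every generalised eigenvector v of λ).

  λ = 4: largest Jordan block has size 3, contributing (x − 4)^3

So m_A(x) = (x - 4)^3 = x^3 - 12*x^2 + 48*x - 64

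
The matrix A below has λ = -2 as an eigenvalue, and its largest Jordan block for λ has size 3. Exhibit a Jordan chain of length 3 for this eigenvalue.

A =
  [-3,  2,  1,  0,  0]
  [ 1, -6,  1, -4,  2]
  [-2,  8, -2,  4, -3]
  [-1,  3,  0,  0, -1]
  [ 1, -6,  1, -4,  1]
A Jordan chain for λ = -2 of length 3:
v_1 = (1, -1, 3, 1, -2)ᵀ
v_2 = (-1, 1, -2, -1, 1)ᵀ
v_3 = (1, 0, 0, 0, 0)ᵀ

Let N = A − (-2)·I. We want v_3 with N^3 v_3 = 0 but N^2 v_3 ≠ 0; then v_{j-1} := N · v_j for j = 3, …, 2.

Pick v_3 = (1, 0, 0, 0, 0)ᵀ.
Then v_2 = N · v_3 = (-1, 1, -2, -1, 1)ᵀ.
Then v_1 = N · v_2 = (1, -1, 3, 1, -2)ᵀ.

Sanity check: (A − (-2)·I) v_1 = (0, 0, 0, 0, 0)ᵀ = 0. ✓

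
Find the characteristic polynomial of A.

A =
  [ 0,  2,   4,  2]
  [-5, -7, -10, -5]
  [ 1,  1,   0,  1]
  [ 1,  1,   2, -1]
x^4 + 8*x^3 + 24*x^2 + 32*x + 16

Expanding det(x·I − A) (e.g. by cofactor expansion or by noting that A is similar to its Jordan form J, which has the same characteristic polynomial as A) gives
  χ_A(x) = x^4 + 8*x^3 + 24*x^2 + 32*x + 16
which factors as (x + 2)^4. The eigenvalues (with algebraic multiplicities) are λ = -2 with multiplicity 4.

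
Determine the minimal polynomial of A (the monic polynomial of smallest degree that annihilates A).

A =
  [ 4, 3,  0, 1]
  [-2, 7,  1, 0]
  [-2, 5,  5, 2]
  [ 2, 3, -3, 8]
x^2 - 12*x + 36

The characteristic polynomial is χ_A(x) = (x - 6)^4, so the eigenvalues are known. The minimal polynomial is
  m_A(x) = Π_λ (x − λ)^{k_λ}
where k_λ is the size of the *largest* Jordan block for λ (equivalently, the smallest k with (A − λI)^k v = 0 for every generalised eigenvector v of λ).

  λ = 6: largest Jordan block has size 2, contributing (x − 6)^2

So m_A(x) = (x - 6)^2 = x^2 - 12*x + 36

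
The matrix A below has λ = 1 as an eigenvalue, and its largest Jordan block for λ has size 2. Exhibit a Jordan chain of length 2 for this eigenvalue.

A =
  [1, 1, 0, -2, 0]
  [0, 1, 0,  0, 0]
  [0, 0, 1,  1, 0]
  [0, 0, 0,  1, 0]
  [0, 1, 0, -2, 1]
A Jordan chain for λ = 1 of length 2:
v_1 = (1, 0, 0, 0, 1)ᵀ
v_2 = (0, 1, 0, 0, 0)ᵀ

Let N = A − (1)·I. We want v_2 with N^2 v_2 = 0 but N^1 v_2 ≠ 0; then v_{j-1} := N · v_j for j = 2, …, 2.

Pick v_2 = (0, 1, 0, 0, 0)ᵀ.
Then v_1 = N · v_2 = (1, 0, 0, 0, 1)ᵀ.

Sanity check: (A − (1)·I) v_1 = (0, 0, 0, 0, 0)ᵀ = 0. ✓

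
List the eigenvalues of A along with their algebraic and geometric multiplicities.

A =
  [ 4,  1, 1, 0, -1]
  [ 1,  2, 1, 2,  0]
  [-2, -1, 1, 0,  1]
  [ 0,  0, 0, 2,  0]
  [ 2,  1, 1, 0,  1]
λ = 2: alg = 5, geom = 3

Step 1 — factor the characteristic polynomial to read off the algebraic multiplicities:
  χ_A(x) = (x - 2)^5

Step 2 — compute geometric multiplicities via the rank-nullity identity g(λ) = n − rank(A − λI):
  rank(A − (2)·I) = 2, so dim ker(A − (2)·I) = n − 2 = 3

Summary:
  λ = 2: algebraic multiplicity = 5, geometric multiplicity = 3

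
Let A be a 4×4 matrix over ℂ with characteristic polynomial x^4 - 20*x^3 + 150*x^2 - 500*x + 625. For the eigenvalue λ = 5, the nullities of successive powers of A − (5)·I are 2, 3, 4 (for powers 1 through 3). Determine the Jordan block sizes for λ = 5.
Block sizes for λ = 5: [3, 1]

From the dimensions of kernels of powers, the number of Jordan blocks of size at least j is d_j − d_{j−1} where d_j = dim ker(N^j) (with d_0 = 0). Computing the differences gives [2, 1, 1].
The number of blocks of size exactly k is (#blocks of size ≥ k) − (#blocks of size ≥ k + 1), so the partition is: 1 block(s) of size 1, 1 block(s) of size 3.
In nonincreasing order the block sizes are [3, 1].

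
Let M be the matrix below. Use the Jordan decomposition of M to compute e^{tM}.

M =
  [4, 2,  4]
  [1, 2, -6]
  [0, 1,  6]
e^{tM} =
  [t^2*exp(4*t) + exp(4*t), 2*t*exp(4*t), -2*t^2*exp(4*t) + 4*t*exp(4*t)]
  [-t^2*exp(4*t) + t*exp(4*t), -2*t*exp(4*t) + exp(4*t), 2*t^2*exp(4*t) - 6*t*exp(4*t)]
  [t^2*exp(4*t)/2, t*exp(4*t), -t^2*exp(4*t) + 2*t*exp(4*t) + exp(4*t)]

Strategy: write M = P · J · P⁻¹ where J is a Jordan canonical form, so e^{tM} = P · e^{tJ} · P⁻¹, and e^{tJ} can be computed block-by-block.

M has Jordan form
J =
  [4, 1, 0]
  [0, 4, 1]
  [0, 0, 4]
(up to reordering of blocks).

Per-block formulas:
  For a 3×3 Jordan block J_3(4): exp(t · J_3(4)) = e^(4t)·(I + t·N + (t^2/2)·N^2), where N is the 3×3 nilpotent shift.

After assembling e^{tJ} and conjugating by P, we get:

e^{tM} =
  [t^2*exp(4*t) + exp(4*t), 2*t*exp(4*t), -2*t^2*exp(4*t) + 4*t*exp(4*t)]
  [-t^2*exp(4*t) + t*exp(4*t), -2*t*exp(4*t) + exp(4*t), 2*t^2*exp(4*t) - 6*t*exp(4*t)]
  [t^2*exp(4*t)/2, t*exp(4*t), -t^2*exp(4*t) + 2*t*exp(4*t) + exp(4*t)]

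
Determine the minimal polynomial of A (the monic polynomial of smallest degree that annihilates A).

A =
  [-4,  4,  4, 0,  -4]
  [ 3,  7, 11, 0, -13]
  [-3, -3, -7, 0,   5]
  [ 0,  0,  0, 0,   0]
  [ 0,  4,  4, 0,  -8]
x^3 + 8*x^2 + 16*x

The characteristic polynomial is χ_A(x) = x^2*(x + 4)^3, so the eigenvalues are known. The minimal polynomial is
  m_A(x) = Π_λ (x − λ)^{k_λ}
where k_λ is the size of the *largest* Jordan block for λ (equivalently, the smallest k with (A − λI)^k v = 0 for every generalised eigenvector v of λ).

  λ = -4: largest Jordan block has size 2, contributing (x + 4)^2
  λ = 0: largest Jordan block has size 1, contributing (x − 0)

So m_A(x) = x*(x + 4)^2 = x^3 + 8*x^2 + 16*x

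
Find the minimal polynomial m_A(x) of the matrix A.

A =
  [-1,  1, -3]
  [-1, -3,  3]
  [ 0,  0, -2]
x^2 + 4*x + 4

The characteristic polynomial is χ_A(x) = (x + 2)^3, so the eigenvalues are known. The minimal polynomial is
  m_A(x) = Π_λ (x − λ)^{k_λ}
where k_λ is the size of the *largest* Jordan block for λ (equivalently, the smallest k with (A − λI)^k v = 0 for every generalised eigenvector v of λ).

  λ = -2: largest Jordan block has size 2, contributing (x + 2)^2

So m_A(x) = (x + 2)^2 = x^2 + 4*x + 4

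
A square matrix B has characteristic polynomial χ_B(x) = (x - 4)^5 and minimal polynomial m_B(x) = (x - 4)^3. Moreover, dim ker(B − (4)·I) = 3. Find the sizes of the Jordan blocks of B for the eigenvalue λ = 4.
Block sizes for λ = 4: [3, 1, 1]

Step 1 — from the characteristic polynomial, algebraic multiplicity of λ = 4 is 5. From dim ker(B − (4)·I) = 3, there are exactly 3 Jordan blocks for λ = 4.
Step 2 — from the minimal polynomial, the factor (x − 4)^3 tells us the largest block for λ = 4 has size 3.
Step 3 — with total size 5, 3 blocks, and largest block 3, the block sizes (in nonincreasing order) are [3, 1, 1].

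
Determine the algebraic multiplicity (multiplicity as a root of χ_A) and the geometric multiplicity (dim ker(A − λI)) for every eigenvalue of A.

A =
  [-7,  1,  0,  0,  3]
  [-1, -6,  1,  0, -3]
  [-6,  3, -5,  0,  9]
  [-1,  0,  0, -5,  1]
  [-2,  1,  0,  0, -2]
λ = -5: alg = 5, geom = 2

Step 1 — factor the characteristic polynomial to read off the algebraic multiplicities:
  χ_A(x) = (x + 5)^5

Step 2 — compute geometric multiplicities via the rank-nullity identity g(λ) = n − rank(A − λI):
  rank(A − (-5)·I) = 3, so dim ker(A − (-5)·I) = n − 3 = 2

Summary:
  λ = -5: algebraic multiplicity = 5, geometric multiplicity = 2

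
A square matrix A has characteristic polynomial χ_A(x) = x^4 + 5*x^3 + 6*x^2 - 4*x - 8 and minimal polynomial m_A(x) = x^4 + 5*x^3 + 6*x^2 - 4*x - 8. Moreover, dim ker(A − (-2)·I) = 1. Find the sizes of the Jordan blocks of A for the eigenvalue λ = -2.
Block sizes for λ = -2: [3]

Step 1 — from the characteristic polynomial, algebraic multiplicity of λ = -2 is 3. From dim ker(A − (-2)·I) = 1, there are exactly 1 Jordan blocks for λ = -2.
Step 2 — from the minimal polynomial, the factor (x + 2)^3 tells us the largest block for λ = -2 has size 3.
Step 3 — with total size 3, 1 blocks, and largest block 3, the block sizes (in nonincreasing order) are [3].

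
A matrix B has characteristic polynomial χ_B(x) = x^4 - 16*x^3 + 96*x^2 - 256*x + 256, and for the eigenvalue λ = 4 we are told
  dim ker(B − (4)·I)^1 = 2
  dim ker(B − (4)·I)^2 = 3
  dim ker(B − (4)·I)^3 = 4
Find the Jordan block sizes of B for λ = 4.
Block sizes for λ = 4: [3, 1]

From the dimensions of kernels of powers, the number of Jordan blocks of size at least j is d_j − d_{j−1} where d_j = dim ker(N^j) (with d_0 = 0). Computing the differences gives [2, 1, 1].
The number of blocks of size exactly k is (#blocks of size ≥ k) − (#blocks of size ≥ k + 1), so the partition is: 1 block(s) of size 1, 1 block(s) of size 3.
In nonincreasing order the block sizes are [3, 1].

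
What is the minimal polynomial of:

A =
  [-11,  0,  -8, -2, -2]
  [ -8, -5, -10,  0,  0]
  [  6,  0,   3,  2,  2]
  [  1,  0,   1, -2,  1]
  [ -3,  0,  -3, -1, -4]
x^3 + 11*x^2 + 39*x + 45

The characteristic polynomial is χ_A(x) = (x + 3)^3*(x + 5)^2, so the eigenvalues are known. The minimal polynomial is
  m_A(x) = Π_λ (x − λ)^{k_λ}
where k_λ is the size of the *largest* Jordan block for λ (equivalently, the smallest k with (A − λI)^k v = 0 for every generalised eigenvector v of λ).

  λ = -5: largest Jordan block has size 1, contributing (x + 5)
  λ = -3: largest Jordan block has size 2, contributing (x + 3)^2

So m_A(x) = (x + 3)^2*(x + 5) = x^3 + 11*x^2 + 39*x + 45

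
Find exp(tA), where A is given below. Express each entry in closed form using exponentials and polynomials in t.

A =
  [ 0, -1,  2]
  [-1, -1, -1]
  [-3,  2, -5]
e^{tA} =
  [-t^2*exp(-2*t)/2 + 2*t*exp(-2*t) + exp(-2*t), t^2*exp(-2*t)/2 - t*exp(-2*t), -t^2*exp(-2*t)/2 + 2*t*exp(-2*t)]
  [-t*exp(-2*t), t*exp(-2*t) + exp(-2*t), -t*exp(-2*t)]
  [t^2*exp(-2*t)/2 - 3*t*exp(-2*t), -t^2*exp(-2*t)/2 + 2*t*exp(-2*t), t^2*exp(-2*t)/2 - 3*t*exp(-2*t) + exp(-2*t)]

Strategy: write A = P · J · P⁻¹ where J is a Jordan canonical form, so e^{tA} = P · e^{tJ} · P⁻¹, and e^{tJ} can be computed block-by-block.

A has Jordan form
J =
  [-2,  1,  0]
  [ 0, -2,  1]
  [ 0,  0, -2]
(up to reordering of blocks).

Per-block formulas:
  For a 3×3 Jordan block J_3(-2): exp(t · J_3(-2)) = e^(-2t)·(I + t·N + (t^2/2)·N^2), where N is the 3×3 nilpotent shift.

After assembling e^{tJ} and conjugating by P, we get:

e^{tA} =
  [-t^2*exp(-2*t)/2 + 2*t*exp(-2*t) + exp(-2*t), t^2*exp(-2*t)/2 - t*exp(-2*t), -t^2*exp(-2*t)/2 + 2*t*exp(-2*t)]
  [-t*exp(-2*t), t*exp(-2*t) + exp(-2*t), -t*exp(-2*t)]
  [t^2*exp(-2*t)/2 - 3*t*exp(-2*t), -t^2*exp(-2*t)/2 + 2*t*exp(-2*t), t^2*exp(-2*t)/2 - 3*t*exp(-2*t) + exp(-2*t)]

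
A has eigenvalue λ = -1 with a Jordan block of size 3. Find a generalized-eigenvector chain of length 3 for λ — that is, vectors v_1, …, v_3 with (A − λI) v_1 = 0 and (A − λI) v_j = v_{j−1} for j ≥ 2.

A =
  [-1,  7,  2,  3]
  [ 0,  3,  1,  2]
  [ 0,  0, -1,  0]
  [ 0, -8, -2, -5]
A Jordan chain for λ = -1 of length 3:
v_1 = (4, 0, 0, 0)ᵀ
v_2 = (7, 4, 0, -8)ᵀ
v_3 = (0, 1, 0, 0)ᵀ

Let N = A − (-1)·I. We want v_3 with N^3 v_3 = 0 but N^2 v_3 ≠ 0; then v_{j-1} := N · v_j for j = 3, …, 2.

Pick v_3 = (0, 1, 0, 0)ᵀ.
Then v_2 = N · v_3 = (7, 4, 0, -8)ᵀ.
Then v_1 = N · v_2 = (4, 0, 0, 0)ᵀ.

Sanity check: (A − (-1)·I) v_1 = (0, 0, 0, 0)ᵀ = 0. ✓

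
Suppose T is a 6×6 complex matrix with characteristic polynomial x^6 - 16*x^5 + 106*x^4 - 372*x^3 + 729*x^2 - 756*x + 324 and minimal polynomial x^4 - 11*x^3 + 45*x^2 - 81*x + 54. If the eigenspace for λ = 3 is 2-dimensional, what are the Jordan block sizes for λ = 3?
Block sizes for λ = 3: [3, 1]

Step 1 — from the characteristic polynomial, algebraic multiplicity of λ = 3 is 4. From dim ker(T − (3)·I) = 2, there are exactly 2 Jordan blocks for λ = 3.
Step 2 — from the minimal polynomial, the factor (x − 3)^3 tells us the largest block for λ = 3 has size 3.
Step 3 — with total size 4, 2 blocks, and largest block 3, the block sizes (in nonincreasing order) are [3, 1].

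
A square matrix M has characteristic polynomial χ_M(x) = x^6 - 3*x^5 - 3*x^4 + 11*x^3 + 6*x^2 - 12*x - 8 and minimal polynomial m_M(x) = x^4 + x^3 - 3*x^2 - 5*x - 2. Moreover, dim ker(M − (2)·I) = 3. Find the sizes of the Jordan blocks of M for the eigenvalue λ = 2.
Block sizes for λ = 2: [1, 1, 1]

Step 1 — from the characteristic polynomial, algebraic multiplicity of λ = 2 is 3. From dim ker(M − (2)·I) = 3, there are exactly 3 Jordan blocks for λ = 2.
Step 2 — from the minimal polynomial, the factor (x − 2) tells us the largest block for λ = 2 has size 1.
Step 3 — with total size 3, 3 blocks, and largest block 1, the block sizes (in nonincreasing order) are [1, 1, 1].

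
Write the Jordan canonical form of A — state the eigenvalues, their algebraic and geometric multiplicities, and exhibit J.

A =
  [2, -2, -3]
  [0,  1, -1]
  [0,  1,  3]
J_3(2)

The characteristic polynomial is
  det(x·I − A) = x^3 - 6*x^2 + 12*x - 8 = (x - 2)^3

Eigenvalues and multiplicities (the geometric multiplicity of λ is n − rank(A − λI), which equals the number of Jordan blocks for λ):
  λ = 2: algebraic multiplicity = 3, geometric multiplicity = 1

Determining the block sizes for each eigenvalue:
  λ = 2: one block (gm = 1), so the single block has size am = 3 → block sizes [3]

Assembling the blocks gives a Jordan form
J =
  [2, 1, 0]
  [0, 2, 1]
  [0, 0, 2]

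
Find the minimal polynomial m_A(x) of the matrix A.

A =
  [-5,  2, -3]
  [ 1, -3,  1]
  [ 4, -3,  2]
x^3 + 6*x^2 + 12*x + 8

The characteristic polynomial is χ_A(x) = (x + 2)^3, so the eigenvalues are known. The minimal polynomial is
  m_A(x) = Π_λ (x − λ)^{k_λ}
where k_λ is the size of the *largest* Jordan block for λ (equivalently, the smallest k with (A − λI)^k v = 0 for every generalised eigenvector v of λ).

  λ = -2: largest Jordan block has size 3, contributing (x + 2)^3

So m_A(x) = (x + 2)^3 = x^3 + 6*x^2 + 12*x + 8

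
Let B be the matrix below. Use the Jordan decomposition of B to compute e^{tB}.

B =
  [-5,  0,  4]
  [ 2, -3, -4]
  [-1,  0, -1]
e^{tB} =
  [-2*t*exp(-3*t) + exp(-3*t), 0, 4*t*exp(-3*t)]
  [2*t*exp(-3*t), exp(-3*t), -4*t*exp(-3*t)]
  [-t*exp(-3*t), 0, 2*t*exp(-3*t) + exp(-3*t)]

Strategy: write B = P · J · P⁻¹ where J is a Jordan canonical form, so e^{tB} = P · e^{tJ} · P⁻¹, and e^{tJ} can be computed block-by-block.

B has Jordan form
J =
  [-3,  1,  0]
  [ 0, -3,  0]
  [ 0,  0, -3]
(up to reordering of blocks).

Per-block formulas:
  For a 1×1 block at λ = -3: exp(t · [-3]) = [e^(-3t)].
  For a 2×2 Jordan block J_2(-3): exp(t · J_2(-3)) = e^(-3t)·(I + t·N), where N is the 2×2 nilpotent shift.

After assembling e^{tJ} and conjugating by P, we get:

e^{tB} =
  [-2*t*exp(-3*t) + exp(-3*t), 0, 4*t*exp(-3*t)]
  [2*t*exp(-3*t), exp(-3*t), -4*t*exp(-3*t)]
  [-t*exp(-3*t), 0, 2*t*exp(-3*t) + exp(-3*t)]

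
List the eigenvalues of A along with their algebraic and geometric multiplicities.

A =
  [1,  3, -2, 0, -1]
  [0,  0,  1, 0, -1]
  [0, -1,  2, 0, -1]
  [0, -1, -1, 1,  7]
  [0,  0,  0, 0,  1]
λ = 1: alg = 5, geom = 3

Step 1 — factor the characteristic polynomial to read off the algebraic multiplicities:
  χ_A(x) = (x - 1)^5

Step 2 — compute geometric multiplicities via the rank-nullity identity g(λ) = n − rank(A − λI):
  rank(A − (1)·I) = 2, so dim ker(A − (1)·I) = n − 2 = 3

Summary:
  λ = 1: algebraic multiplicity = 5, geometric multiplicity = 3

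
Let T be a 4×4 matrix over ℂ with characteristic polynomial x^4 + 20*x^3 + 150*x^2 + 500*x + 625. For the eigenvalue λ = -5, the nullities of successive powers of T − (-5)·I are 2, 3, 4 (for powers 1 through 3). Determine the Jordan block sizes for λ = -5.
Block sizes for λ = -5: [3, 1]

From the dimensions of kernels of powers, the number of Jordan blocks of size at least j is d_j − d_{j−1} where d_j = dim ker(N^j) (with d_0 = 0). Computing the differences gives [2, 1, 1].
The number of blocks of size exactly k is (#blocks of size ≥ k) − (#blocks of size ≥ k + 1), so the partition is: 1 block(s) of size 1, 1 block(s) of size 3.
In nonincreasing order the block sizes are [3, 1].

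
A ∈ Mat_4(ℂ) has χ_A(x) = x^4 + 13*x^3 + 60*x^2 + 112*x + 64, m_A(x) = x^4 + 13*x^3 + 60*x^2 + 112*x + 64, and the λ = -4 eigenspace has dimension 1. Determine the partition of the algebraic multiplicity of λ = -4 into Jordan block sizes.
Block sizes for λ = -4: [3]

Step 1 — from the characteristic polynomial, algebraic multiplicity of λ = -4 is 3. From dim ker(A − (-4)·I) = 1, there are exactly 1 Jordan blocks for λ = -4.
Step 2 — from the minimal polynomial, the factor (x + 4)^3 tells us the largest block for λ = -4 has size 3.
Step 3 — with total size 3, 1 blocks, and largest block 3, the block sizes (in nonincreasing order) are [3].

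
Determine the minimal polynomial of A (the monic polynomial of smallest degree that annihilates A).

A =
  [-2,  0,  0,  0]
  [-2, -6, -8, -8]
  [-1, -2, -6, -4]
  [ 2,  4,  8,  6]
x^2 + 4*x + 4

The characteristic polynomial is χ_A(x) = (x + 2)^4, so the eigenvalues are known. The minimal polynomial is
  m_A(x) = Π_λ (x − λ)^{k_λ}
where k_λ is the size of the *largest* Jordan block for λ (equivalently, the smallest k with (A − λI)^k v = 0 for every generalised eigenvector v of λ).

  λ = -2: largest Jordan block has size 2, contributing (x + 2)^2

So m_A(x) = (x + 2)^2 = x^2 + 4*x + 4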